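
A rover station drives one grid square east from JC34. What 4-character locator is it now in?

JC44

Longitude square 3; +1 → 4.
The latitude characters are unchanged.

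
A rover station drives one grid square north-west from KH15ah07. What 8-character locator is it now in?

Longitude extended square 0; −1 → -1, wraps to 9, carry into subsquare.
Longitude subsquare a = 0; −1 → -1, wraps to 23 = x, carry into square.
Longitude square 1; −1 → 0.
Latitude extended square 7; +1 → 8.

KH05xh98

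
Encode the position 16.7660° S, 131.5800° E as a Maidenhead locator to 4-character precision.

PH53

Shift to the Maidenhead origin (180°W, 90°S): lon 311.58, lat 73.23.
Field: 311.58/20 → 15 → P, 73.23/10 → 7 → H; chars PH.
Square: 11.58/2 → 5, 3.23/1 → 3; chars 53.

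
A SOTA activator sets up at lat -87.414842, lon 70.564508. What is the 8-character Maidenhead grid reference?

MA52go70

Shift to the Maidenhead origin (180°W, 90°S): lon 250.56451, lat 2.58516.
Field (20°×10°, letters A–R): lon ⌊250.56451/20⌋ = 12 → M; lat ⌊2.58516/10⌋ = 0 → A.
Square (2°×1°, digits 0–9): lon ⌊10.56451/2⌋ = 5; lat ⌊2.58516/1⌋ = 2.
Subsquare (5′×2.5′, letters a–x): lon ⌊0.56451/0.0833333⌋ = 6 → g; lat ⌊0.58516/0.0416667⌋ = 14 → o.
Extended square (30″×15″, digits 0–9): lon ⌊0.06451/0.00833333⌋ = 7; lat ⌊0.00182/0.00416667⌋ = 0.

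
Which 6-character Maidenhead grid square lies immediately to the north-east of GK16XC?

Longitude subsquare x = 23; +1 → 24, wraps to 0 = a, carry into square.
Longitude square 1; +1 → 2.
Latitude subsquare c = 2; +1 → 3 = d.

GK26ad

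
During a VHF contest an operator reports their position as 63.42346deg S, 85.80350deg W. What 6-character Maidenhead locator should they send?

EC76cn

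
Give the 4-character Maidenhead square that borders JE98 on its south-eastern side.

KE07

Longitude square 9; +1 → 10, wraps to 0, carry into field.
Longitude field J = 9; +1 → 10 = K.
Latitude square 8; −1 → 7.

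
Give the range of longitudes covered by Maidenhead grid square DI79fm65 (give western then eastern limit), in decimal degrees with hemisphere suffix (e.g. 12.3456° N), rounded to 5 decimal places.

Field D=3, I=8: +3·20° lon, +8·10° lat → SW at lon -120°, lat -10°.
Square 7, 9: +7·2° lon, +9·1° lat → SW at lon -106°, lat -1°.
Subsquare f=5, m=12: +5·0.0833333° lon, +12·0.0416667° lat → SW at lon -105.583°, lat -0.5°.
Extended square 6, 5: +6·0.00833333° lon, +5·0.00416667° lat → SW at lon -105.533°, lat -0.479167°.
Cell spans 0.00833333° lon × 0.00416667° lat.
west 105.53333° W, east 105.52500° W.

105.53333° W, 105.52500° W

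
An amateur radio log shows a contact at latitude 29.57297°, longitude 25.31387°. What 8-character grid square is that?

Offset from 180°W / 90°S: lon 205.31387°, lat 119.57297°.
Field: 205.31387/20 → 10 → K, 119.57297/10 → 11 → L; chars KL.
Square: 5.31387/2 → 2, 9.57297/1 → 9; chars 29.
Subsquare: 1.31387/0.0833333 → 15 → p, 0.57297/0.0416667 → 13 → n; chars pn.
Extended square: 0.06387/0.00833333 → 7, 0.03130/0.00416667 → 7; chars 77.

KL29pn77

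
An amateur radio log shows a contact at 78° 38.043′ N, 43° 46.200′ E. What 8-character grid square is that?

LQ18vp22

Offset from 180°W / 90°S: lon 223.77000°, lat 168.63405°.
Field (20°×10°, letters A–R): 223.77000/20 → 11 → L, 168.63405/10 → 16 → Q; chars LQ.
Square (2°×1°, digits 0–9): 3.77000/2 → 1, 8.63405/1 → 8; chars 18.
Subsquare (5′×2.5′, letters a–x): 1.77000/0.0833333 → 21 → v, 0.63405/0.0416667 → 15 → p; chars vp.
Extended square (30″×15″, digits 0–9): 0.02000/0.00833333 → 2, 0.00905/0.00416667 → 2; chars 22.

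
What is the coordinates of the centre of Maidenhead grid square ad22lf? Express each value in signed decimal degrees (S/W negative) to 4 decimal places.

Field A=0, D=3: +0·20° lon, +3·10° lat → SW at lon -180°, lat -60°.
Square 2, 2: +2·2° lon, +2·1° lat → SW at lon -176°, lat -58°.
Subsquare l=11, f=5: +11·0.0833333° lon, +5·0.0416667° lat → SW at lon -175.083°, lat -57.7917°.
Cell spans 0.0833333° lon × 0.0416667° lat. Centre is SW corner plus half of each.
latitude -57.7708, longitude -175.0417.

-57.7708, -175.0417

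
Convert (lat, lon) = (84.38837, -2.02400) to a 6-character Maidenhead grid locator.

IR84xj

Shift to the Maidenhead origin (180°W, 90°S): lon 177.9760, lat 174.3884.
Field: 177.9760/20 → 8 → I, 174.3884/10 → 17 → R; chars IR.
Square: 17.9760/2 → 8, 4.3884/1 → 4; chars 84.
Subsquare: 1.9760/0.0833333 → 23 → x, 0.3884/0.0416667 → 9 → j; chars xj.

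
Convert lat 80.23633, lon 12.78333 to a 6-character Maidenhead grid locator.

JR60jf

Shift to the Maidenhead origin (180°W, 90°S): lon 192.7833, lat 170.2363.
Field (20°×10°, letters A–R): lon ⌊192.7833/20⌋ = 9 → J; lat ⌊170.2363/10⌋ = 17 → R.
Square (2°×1°, digits 0–9): lon ⌊12.7833/2⌋ = 6; lat ⌊0.2363/1⌋ = 0.
Subsquare (5′×2.5′, letters a–x): lon ⌊0.7833/0.0833333⌋ = 9 → j; lat ⌊0.2363/0.0416667⌋ = 5 → f.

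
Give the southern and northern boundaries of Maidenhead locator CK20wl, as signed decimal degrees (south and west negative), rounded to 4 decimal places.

10.4583, 10.5000

Field C=2, K=10: +2·20° lon, +10·10° lat → SW at lon -140°, lat 10°.
Square 2, 0: +2·2° lon, +0·1° lat → SW at lon -136°, lat 10°.
Subsquare w=22, l=11: +22·0.0833333° lon, +11·0.0416667° lat → SW at lon -134.167°, lat 10.4583°.
Cell spans 0.0833333° lon × 0.0416667° lat.
south 10.4583, north 10.5000.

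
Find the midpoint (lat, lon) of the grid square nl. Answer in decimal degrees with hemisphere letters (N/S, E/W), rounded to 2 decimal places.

25.00° N, 90.00° E

Field N=13, L=11: +13·20° lon, +11·10° lat → SW at lon 80°, lat 20°.
Cell spans 20° lon × 10° lat. Centre is SW corner plus half of each.
latitude 25.00° N, longitude 90.00° E.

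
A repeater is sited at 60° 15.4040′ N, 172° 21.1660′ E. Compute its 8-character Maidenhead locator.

RP60eg21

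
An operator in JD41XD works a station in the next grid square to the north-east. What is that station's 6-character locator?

JD51ae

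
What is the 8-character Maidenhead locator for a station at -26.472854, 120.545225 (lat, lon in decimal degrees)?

PG03gm56

Shift to the Maidenhead origin (180°W, 90°S): lon 300.54523, lat 63.52715.
Field: 300.54523/20 → 15 → P, 63.52715/10 → 6 → G; chars PG.
Square: 0.54523/2 → 0, 3.52715/1 → 3; chars 03.
Subsquare: 0.54523/0.0833333 → 6 → g, 0.52715/0.0416667 → 12 → m; chars gm.
Extended square: 0.04523/0.00833333 → 5, 0.02715/0.00416667 → 6; chars 56.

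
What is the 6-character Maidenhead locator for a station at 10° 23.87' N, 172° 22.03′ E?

RK60ej

Add 180° to longitude and 90° to latitude: 352.3672, 100.3978.
Field: lon ⌊352.3672/20⌋ = 17 → R; lat ⌊100.3978/10⌋ = 10 → K.
Square: lon ⌊12.3672/2⌋ = 6; lat ⌊0.3978/1⌋ = 0.
Subsquare: lon ⌊0.3672/0.0833333⌋ = 4 → e; lat ⌊0.3978/0.0416667⌋ = 9 → j.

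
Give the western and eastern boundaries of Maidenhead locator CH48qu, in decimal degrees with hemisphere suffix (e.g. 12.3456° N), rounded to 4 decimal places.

130.6667° W, 130.5833° W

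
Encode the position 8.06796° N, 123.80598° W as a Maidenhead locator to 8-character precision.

Add 180° to longitude and 90° to latitude: 56.19402, 98.06796.
Field: lon ⌊56.19402/20⌋ = 2 → C; lat ⌊98.06796/10⌋ = 9 → J.
Square: lon ⌊16.19402/2⌋ = 8; lat ⌊8.06796/1⌋ = 8.
Subsquare: lon ⌊0.19402/0.0833333⌋ = 2 → c; lat ⌊0.06796/0.0416667⌋ = 1 → b.
Extended square: lon ⌊0.02735/0.00833333⌋ = 3; lat ⌊0.02629/0.00416667⌋ = 6.

CJ88cb36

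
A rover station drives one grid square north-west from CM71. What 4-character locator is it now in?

CM62

Longitude square 7; −1 → 6.
Latitude square 1; +1 → 2.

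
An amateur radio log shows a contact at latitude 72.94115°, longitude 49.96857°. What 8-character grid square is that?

LQ42xw65

Offset from 180°W / 90°S: lon 229.96857°, lat 162.94115°.
Field: 229.96857/20 → 11 → L, 162.94115/10 → 16 → Q; chars LQ.
Square: 9.96857/2 → 4, 2.94115/1 → 2; chars 42.
Subsquare: 1.96857/0.0833333 → 23 → x, 0.94115/0.0416667 → 22 → w; chars xw.
Extended square: 0.05190/0.00833333 → 6, 0.02448/0.00416667 → 5; chars 65.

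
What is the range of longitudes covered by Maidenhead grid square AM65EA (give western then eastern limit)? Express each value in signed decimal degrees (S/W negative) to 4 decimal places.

Field A=0, M=12: +0·20° lon, +12·10° lat → SW at lon -180°, lat 30°.
Square 6, 5: +6·2° lon, +5·1° lat → SW at lon -168°, lat 35°.
Subsquare e=4, a=0: +4·0.0833333° lon, +0·0.0416667° lat → SW at lon -167.667°, lat 35°.
Cell spans 0.0833333° lon × 0.0416667° lat.
west -167.6667, east -167.5833.

-167.6667, -167.5833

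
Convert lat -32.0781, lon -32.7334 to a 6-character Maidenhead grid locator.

Offset from 180°W / 90°S: lon 147.2666°, lat 57.9219°.
Field (20°×10°, letters A–R): lon ⌊147.2666/20⌋ = 7 → H; lat ⌊57.9219/10⌋ = 5 → F.
Square (2°×1°, digits 0–9): lon ⌊7.2666/2⌋ = 3; lat ⌊7.9219/1⌋ = 7.
Subsquare (5′×2.5′, letters a–x): lon ⌊1.2666/0.0833333⌋ = 15 → p; lat ⌊0.9219/0.0416667⌋ = 22 → w.

HF37pw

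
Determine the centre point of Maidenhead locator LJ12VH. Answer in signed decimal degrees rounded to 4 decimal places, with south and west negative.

2.3125, 43.7917

Field L=11, J=9: +11·20° lon, +9·10° lat → SW at lon 40°, lat 0°.
Square 1, 2: +1·2° lon, +2·1° lat → SW at lon 42°, lat 2°.
Subsquare v=21, h=7: +21·0.0833333° lon, +7·0.0416667° lat → SW at lon 43.75°, lat 2.29167°.
Cell spans 0.0833333° lon × 0.0416667° lat. Centre is SW corner plus half of each.
latitude 2.3125, longitude 43.7917.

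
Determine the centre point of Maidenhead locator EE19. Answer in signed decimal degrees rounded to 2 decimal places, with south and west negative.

Field E=4, E=4: +4·20° lon, +4·10° lat → SW at lon -100°, lat -50°.
Square 1, 9: +1·2° lon, +9·1° lat → SW at lon -98°, lat -41°.
Cell spans 2° lon × 1° lat. Centre is SW corner plus half of each.
latitude -40.50, longitude -97.00.

-40.50, -97.00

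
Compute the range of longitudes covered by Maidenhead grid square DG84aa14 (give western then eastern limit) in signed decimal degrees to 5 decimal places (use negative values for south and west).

Field D=3, G=6: +3·20° lon, +6·10° lat → SW at lon -120°, lat -30°.
Square 8, 4: +8·2° lon, +4·1° lat → SW at lon -104°, lat -26°.
Subsquare a=0, a=0: +0·0.0833333° lon, +0·0.0416667° lat → SW at lon -104°, lat -26°.
Extended square 1, 4: +1·0.00833333° lon, +4·0.00416667° lat → SW at lon -103.992°, lat -25.9833°.
Cell spans 0.00833333° lon × 0.00416667° lat.
west -103.99167, east -103.98333.

-103.99167, -103.98333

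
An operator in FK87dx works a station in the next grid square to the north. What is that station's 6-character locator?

Latitude subsquare x = 23; +1 → 24, wraps to 0 = a, carry into square.
Latitude square 7; +1 → 8.
The longitude characters are unchanged.

FK88da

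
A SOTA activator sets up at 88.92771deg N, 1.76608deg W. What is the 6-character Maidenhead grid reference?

IR98cw

Shift to the Maidenhead origin (180°W, 90°S): lon 178.2339, lat 178.9277.
Field: lon ⌊178.2339/20⌋ = 8 → I; lat ⌊178.9277/10⌋ = 17 → R.
Square: lon ⌊18.2339/2⌋ = 9; lat ⌊8.9277/1⌋ = 8.
Subsquare: lon ⌊0.2339/0.0833333⌋ = 2 → c; lat ⌊0.9277/0.0416667⌋ = 22 → w.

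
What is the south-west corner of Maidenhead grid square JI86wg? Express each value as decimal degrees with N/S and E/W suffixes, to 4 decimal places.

3.7500° S, 17.8333° E

Field J=9, I=8: +9·20° lon, +8·10° lat → SW at lon 0°, lat -10°.
Square 8, 6: +8·2° lon, +6·1° lat → SW at lon 16°, lat -4°.
Subsquare w=22, g=6: +22·0.0833333° lon, +6·0.0416667° lat → SW at lon 17.8333°, lat -3.75°.
latitude 3.7500° S, longitude 17.8333° E.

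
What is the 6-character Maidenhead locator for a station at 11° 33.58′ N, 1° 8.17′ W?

Offset from 180°W / 90°S: lon 178.8638°, lat 101.5597°.
Field: 178.8638/20 → 8 → I, 101.5597/10 → 10 → K; chars IK.
Square: 18.8638/2 → 9, 1.5597/1 → 1; chars 91.
Subsquare: 0.8638/0.0833333 → 10 → k, 0.5597/0.0416667 → 13 → n; chars kn.

IK91kn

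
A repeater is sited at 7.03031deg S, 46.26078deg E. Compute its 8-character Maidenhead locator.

Shift to the Maidenhead origin (180°W, 90°S): lon 226.26078, lat 82.96969.
Field: lon ⌊226.26078/20⌋ = 11 → L; lat ⌊82.96969/10⌋ = 8 → I.
Square: lon ⌊6.26078/2⌋ = 3; lat ⌊2.96969/1⌋ = 2.
Subsquare: lon ⌊0.26078/0.0833333⌋ = 3 → d; lat ⌊0.96969/0.0416667⌋ = 23 → x.
Extended square: lon ⌊0.01078/0.00833333⌋ = 1; lat ⌊0.01136/0.00416667⌋ = 2.

LI32dx12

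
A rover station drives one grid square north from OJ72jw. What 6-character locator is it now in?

OJ72jx

Latitude subsquare w = 22; +1 → 23 = x.
The longitude characters are unchanged.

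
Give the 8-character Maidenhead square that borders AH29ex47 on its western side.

AH29ex37

Longitude extended square 4; −1 → 3.
The latitude characters are unchanged.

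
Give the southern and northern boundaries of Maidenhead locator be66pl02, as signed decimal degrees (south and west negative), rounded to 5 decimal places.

Field B=1, E=4: +1·20° lon, +4·10° lat → SW at lon -160°, lat -50°.
Square 6, 6: +6·2° lon, +6·1° lat → SW at lon -148°, lat -44°.
Subsquare p=15, l=11: +15·0.0833333° lon, +11·0.0416667° lat → SW at lon -146.75°, lat -43.5417°.
Extended square 0, 2: +0·0.00833333° lon, +2·0.00416667° lat → SW at lon -146.75°, lat -43.5333°.
Cell spans 0.00833333° lon × 0.00416667° lat.
south -43.53333, north -43.52917.

-43.53333, -43.52917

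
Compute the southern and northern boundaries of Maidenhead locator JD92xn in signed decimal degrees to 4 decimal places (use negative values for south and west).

-57.4583, -57.4167

Field J=9, D=3: +9·20° lon, +3·10° lat → SW at lon 0°, lat -60°.
Square 9, 2: +9·2° lon, +2·1° lat → SW at lon 18°, lat -58°.
Subsquare x=23, n=13: +23·0.0833333° lon, +13·0.0416667° lat → SW at lon 19.9167°, lat -57.4583°.
Cell spans 0.0833333° lon × 0.0416667° lat.
south -57.4583, north -57.4167.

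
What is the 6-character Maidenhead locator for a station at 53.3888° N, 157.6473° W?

BO13ej

Add 180° to longitude and 90° to latitude: 22.3527, 143.3888.
Field: lon ⌊22.3527/20⌋ = 1 → B; lat ⌊143.3888/10⌋ = 14 → O.
Square: lon ⌊2.3527/2⌋ = 1; lat ⌊3.3888/1⌋ = 3.
Subsquare: lon ⌊0.3527/0.0833333⌋ = 4 → e; lat ⌊0.3888/0.0416667⌋ = 9 → j.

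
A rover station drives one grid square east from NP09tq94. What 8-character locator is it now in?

Longitude extended square 9; +1 → 10, wraps to 0, carry into subsquare.
Longitude subsquare t = 19; +1 → 20 = u.
The latitude characters are unchanged.

NP09uq04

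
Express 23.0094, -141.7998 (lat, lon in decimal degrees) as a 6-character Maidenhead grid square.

Add 180° to longitude and 90° to latitude: 38.2002, 113.0094.
Field: lon ⌊38.2002/20⌋ = 1 → B; lat ⌊113.0094/10⌋ = 11 → L.
Square: lon ⌊18.2002/2⌋ = 9; lat ⌊3.0094/1⌋ = 3.
Subsquare: lon ⌊0.2002/0.0833333⌋ = 2 → c; lat ⌊0.0094/0.0416667⌋ = 0 → a.

BL93ca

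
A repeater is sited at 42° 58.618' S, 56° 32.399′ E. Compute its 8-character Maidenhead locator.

Offset from 180°W / 90°S: lon 236.53998°, lat 47.02303°.
Field: lon ⌊236.53998/20⌋ = 11 → L; lat ⌊47.02303/10⌋ = 4 → E.
Square: lon ⌊16.53998/2⌋ = 8; lat ⌊7.02303/1⌋ = 7.
Subsquare: lon ⌊0.53998/0.0833333⌋ = 6 → g; lat ⌊0.02303/0.0416667⌋ = 0 → a.
Extended square: lon ⌊0.03998/0.00833333⌋ = 4; lat ⌊0.02303/0.00416667⌋ = 5.

LE87ga45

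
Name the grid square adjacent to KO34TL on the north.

Latitude subsquare l = 11; +1 → 12 = m.
The longitude characters are unchanged.

KO34tm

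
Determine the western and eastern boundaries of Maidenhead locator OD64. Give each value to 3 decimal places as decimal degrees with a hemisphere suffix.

112.000° E, 114.000° E

Field O=14, D=3: +14·20° lon, +3·10° lat → SW at lon 100°, lat -60°.
Square 6, 4: +6·2° lon, +4·1° lat → SW at lon 112°, lat -56°.
Cell spans 2° lon × 1° lat.
west 112.000° E, east 114.000° E.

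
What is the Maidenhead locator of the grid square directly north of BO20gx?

Latitude subsquare x = 23; +1 → 24, wraps to 0 = a, carry into square.
Latitude square 0; +1 → 1.
The longitude characters are unchanged.

BO21ga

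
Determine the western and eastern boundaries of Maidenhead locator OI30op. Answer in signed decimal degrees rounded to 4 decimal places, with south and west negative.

Field O=14, I=8: +14·20° lon, +8·10° lat → SW at lon 100°, lat -10°.
Square 3, 0: +3·2° lon, +0·1° lat → SW at lon 106°, lat -10°.
Subsquare o=14, p=15: +14·0.0833333° lon, +15·0.0416667° lat → SW at lon 107.167°, lat -9.375°.
Cell spans 0.0833333° lon × 0.0416667° lat.
west 107.1667, east 107.2500.

107.1667, 107.2500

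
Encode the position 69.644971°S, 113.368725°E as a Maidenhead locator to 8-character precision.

Shift to the Maidenhead origin (180°W, 90°S): lon 293.36872, lat 20.35503.
Field: lon ⌊293.36872/20⌋ = 14 → O; lat ⌊20.35503/10⌋ = 2 → C.
Square: lon ⌊13.36872/2⌋ = 6; lat ⌊0.35503/1⌋ = 0.
Subsquare: lon ⌊1.36872/0.0833333⌋ = 16 → q; lat ⌊0.35503/0.0416667⌋ = 8 → i.
Extended square: lon ⌊0.03539/0.00833333⌋ = 4; lat ⌊0.02170/0.00416667⌋ = 5.

OC60qi45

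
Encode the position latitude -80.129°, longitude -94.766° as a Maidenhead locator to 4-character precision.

EA29

Shift to the Maidenhead origin (180°W, 90°S): lon 85.23, lat 9.87.
Field (20°×10°, letters A–R): lon ⌊85.23/20⌋ = 4 → E; lat ⌊9.87/10⌋ = 0 → A.
Square (2°×1°, digits 0–9): lon ⌊5.23/2⌋ = 2; lat ⌊9.87/1⌋ = 9.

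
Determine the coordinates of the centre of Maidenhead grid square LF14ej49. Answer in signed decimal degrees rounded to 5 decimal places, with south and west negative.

Field L=11, F=5: +11·20° lon, +5·10° lat → SW at lon 40°, lat -40°.
Square 1, 4: +1·2° lon, +4·1° lat → SW at lon 42°, lat -36°.
Subsquare e=4, j=9: +4·0.0833333° lon, +9·0.0416667° lat → SW at lon 42.3333°, lat -35.625°.
Extended square 4, 9: +4·0.00833333° lon, +9·0.00416667° lat → SW at lon 42.3667°, lat -35.5875°.
Cell spans 0.00833333° lon × 0.00416667° lat. Centre is SW corner plus half of each.
latitude -35.58542, longitude 42.37083.

-35.58542, 42.37083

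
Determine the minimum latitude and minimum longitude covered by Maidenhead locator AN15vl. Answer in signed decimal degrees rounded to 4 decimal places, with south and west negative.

Field A=0, N=13: +0·20° lon, +13·10° lat → SW at lon -180°, lat 40°.
Square 1, 5: +1·2° lon, +5·1° lat → SW at lon -178°, lat 45°.
Subsquare v=21, l=11: +21·0.0833333° lon, +11·0.0416667° lat → SW at lon -176.25°, lat 45.4583°.
latitude 45.4583, longitude -176.2500.

45.4583, -176.2500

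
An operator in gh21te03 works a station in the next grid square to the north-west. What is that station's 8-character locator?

Longitude extended square 0; −1 → -1, wraps to 9, carry into subsquare.
Longitude subsquare t = 19; −1 → 18 = s.
Latitude extended square 3; +1 → 4.

GH21se94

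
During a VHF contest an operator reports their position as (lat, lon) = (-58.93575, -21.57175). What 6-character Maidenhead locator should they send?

HD91fb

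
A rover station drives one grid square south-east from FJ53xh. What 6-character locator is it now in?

FJ63ag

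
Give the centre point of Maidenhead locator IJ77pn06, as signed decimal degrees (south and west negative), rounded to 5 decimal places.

7.56875, -4.74583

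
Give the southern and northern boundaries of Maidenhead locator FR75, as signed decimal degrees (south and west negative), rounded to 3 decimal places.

85.000, 86.000

Field F=5, R=17: +5·20° lon, +17·10° lat → SW at lon -80°, lat 80°.
Square 7, 5: +7·2° lon, +5·1° lat → SW at lon -66°, lat 85°.
Cell spans 2° lon × 1° lat.
south 85.000, north 86.000.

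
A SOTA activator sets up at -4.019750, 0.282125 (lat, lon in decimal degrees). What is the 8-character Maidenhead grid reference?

JI05dx35

Add 180° to longitude and 90° to latitude: 180.28213, 85.98025.
Field (20°×10°, letters A–R): lon ⌊180.28213/20⌋ = 9 → J; lat ⌊85.98025/10⌋ = 8 → I.
Square (2°×1°, digits 0–9): lon ⌊0.28213/2⌋ = 0; lat ⌊5.98025/1⌋ = 5.
Subsquare (5′×2.5′, letters a–x): lon ⌊0.28213/0.0833333⌋ = 3 → d; lat ⌊0.98025/0.0416667⌋ = 23 → x.
Extended square (30″×15″, digits 0–9): lon ⌊0.03213/0.00833333⌋ = 3; lat ⌊0.02192/0.00416667⌋ = 5.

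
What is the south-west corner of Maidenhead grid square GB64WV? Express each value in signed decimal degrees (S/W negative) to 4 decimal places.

-75.1250, -46.1667

Field G=6, B=1: +6·20° lon, +1·10° lat → SW at lon -60°, lat -80°.
Square 6, 4: +6·2° lon, +4·1° lat → SW at lon -48°, lat -76°.
Subsquare w=22, v=21: +22·0.0833333° lon, +21·0.0416667° lat → SW at lon -46.1667°, lat -75.125°.
latitude -75.1250, longitude -46.1667.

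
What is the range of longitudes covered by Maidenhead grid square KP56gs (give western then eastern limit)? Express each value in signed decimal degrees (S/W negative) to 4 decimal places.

Field K=10, P=15: +10·20° lon, +15·10° lat → SW at lon 20°, lat 60°.
Square 5, 6: +5·2° lon, +6·1° lat → SW at lon 30°, lat 66°.
Subsquare g=6, s=18: +6·0.0833333° lon, +18·0.0416667° lat → SW at lon 30.5°, lat 66.75°.
Cell spans 0.0833333° lon × 0.0416667° lat.
west 30.5000, east 30.5833.

30.5000, 30.5833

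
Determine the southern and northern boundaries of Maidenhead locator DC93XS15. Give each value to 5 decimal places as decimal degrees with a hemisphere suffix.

66.22917° S, 66.22500° S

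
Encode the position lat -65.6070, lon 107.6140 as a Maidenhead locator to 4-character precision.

OC34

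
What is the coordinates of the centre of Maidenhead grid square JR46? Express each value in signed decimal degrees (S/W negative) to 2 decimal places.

86.50, 9.00

Field J=9, R=17: +9·20° lon, +17·10° lat → SW at lon 0°, lat 80°.
Square 4, 6: +4·2° lon, +6·1° lat → SW at lon 8°, lat 86°.
Cell spans 2° lon × 1° lat. Centre is SW corner plus half of each.
latitude 86.50, longitude 9.00.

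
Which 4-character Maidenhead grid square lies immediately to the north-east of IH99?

Longitude square 9; +1 → 10, wraps to 0, carry into field.
Longitude field I = 8; +1 → 9 = J.
Latitude square 9; +1 → 10, wraps to 0, carry into field.
Latitude field H = 7; +1 → 8 = I.

JI00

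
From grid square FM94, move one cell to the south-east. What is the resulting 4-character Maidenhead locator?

Longitude square 9; +1 → 10, wraps to 0, carry into field.
Longitude field F = 5; +1 → 6 = G.
Latitude square 4; −1 → 3.

GM03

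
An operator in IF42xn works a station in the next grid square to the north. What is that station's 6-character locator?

IF42xo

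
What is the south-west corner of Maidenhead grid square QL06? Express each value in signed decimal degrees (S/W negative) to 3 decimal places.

Field Q=16, L=11: +16·20° lon, +11·10° lat → SW at lon 140°, lat 20°.
Square 0, 6: +0·2° lon, +6·1° lat → SW at lon 140°, lat 26°.
latitude 26.000, longitude 140.000.

26.000, 140.000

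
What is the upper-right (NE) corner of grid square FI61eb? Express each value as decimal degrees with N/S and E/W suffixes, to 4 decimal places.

Field F=5, I=8: +5·20° lon, +8·10° lat → SW at lon -80°, lat -10°.
Square 6, 1: +6·2° lon, +1·1° lat → SW at lon -68°, lat -9°.
Subsquare e=4, b=1: +4·0.0833333° lon, +1·0.0416667° lat → SW at lon -67.6667°, lat -8.95833°.
Cell spans 0.0833333° lon × 0.0416667° lat. NE corner is SW corner plus one full cell.
latitude 8.9167° S, longitude 67.5833° W.

8.9167° S, 67.5833° W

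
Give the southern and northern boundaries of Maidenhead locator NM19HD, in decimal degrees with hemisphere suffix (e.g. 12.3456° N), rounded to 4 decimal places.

39.1250° N, 39.1667° N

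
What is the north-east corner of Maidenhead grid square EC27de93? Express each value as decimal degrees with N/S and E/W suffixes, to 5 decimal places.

62.81667° S, 95.66667° W

Field E=4, C=2: +4·20° lon, +2·10° lat → SW at lon -100°, lat -70°.
Square 2, 7: +2·2° lon, +7·1° lat → SW at lon -96°, lat -63°.
Subsquare d=3, e=4: +3·0.0833333° lon, +4·0.0416667° lat → SW at lon -95.75°, lat -62.8333°.
Extended square 9, 3: +9·0.00833333° lon, +3·0.00416667° lat → SW at lon -95.675°, lat -62.8208°.
Cell spans 0.00833333° lon × 0.00416667° lat. NE corner is SW corner plus one full cell.
latitude 62.81667° S, longitude 95.66667° W.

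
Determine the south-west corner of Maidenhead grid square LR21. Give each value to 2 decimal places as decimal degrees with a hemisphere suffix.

81.00° N, 44.00° E

Field L=11, R=17: +11·20° lon, +17·10° lat → SW at lon 40°, lat 80°.
Square 2, 1: +2·2° lon, +1·1° lat → SW at lon 44°, lat 81°.
latitude 81.00° N, longitude 44.00° E.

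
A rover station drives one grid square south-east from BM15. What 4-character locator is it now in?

BM24

Longitude square 1; +1 → 2.
Latitude square 5; −1 → 4.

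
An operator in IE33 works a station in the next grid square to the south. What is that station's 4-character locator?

Latitude square 3; −1 → 2.
The longitude characters are unchanged.

IE32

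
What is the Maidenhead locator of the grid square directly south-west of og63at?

OG53xs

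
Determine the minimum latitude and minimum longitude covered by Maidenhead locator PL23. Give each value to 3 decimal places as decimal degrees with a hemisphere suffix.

Field P=15, L=11: +15·20° lon, +11·10° lat → SW at lon 120°, lat 20°.
Square 2, 3: +2·2° lon, +3·1° lat → SW at lon 124°, lat 23°.
latitude 23.000° N, longitude 124.000° E.

23.000° N, 124.000° E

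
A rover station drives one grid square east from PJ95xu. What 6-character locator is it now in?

QJ05au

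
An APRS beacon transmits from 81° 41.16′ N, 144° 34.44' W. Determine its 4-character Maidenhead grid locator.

BR71

Offset from 180°W / 90°S: lon 35.43°, lat 171.69°.
Field: lon ⌊35.43/20⌋ = 1 → B; lat ⌊171.69/10⌋ = 17 → R.
Square: lon ⌊15.43/2⌋ = 7; lat ⌊1.69/1⌋ = 1.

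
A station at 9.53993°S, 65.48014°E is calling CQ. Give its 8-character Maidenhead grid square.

MI20rl70

Add 180° to longitude and 90° to latitude: 245.48014, 80.46007.
Field: 245.48014/20 → 12 → M, 80.46007/10 → 8 → I; chars MI.
Square: 5.48014/2 → 2, 0.46007/1 → 0; chars 20.
Subsquare: 1.48014/0.0833333 → 17 → r, 0.46007/0.0416667 → 11 → l; chars rl.
Extended square: 0.06347/0.00833333 → 7, 0.00174/0.00416667 → 0; chars 70.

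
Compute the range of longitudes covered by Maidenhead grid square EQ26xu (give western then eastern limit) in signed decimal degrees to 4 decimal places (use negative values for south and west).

-94.0833, -94.0000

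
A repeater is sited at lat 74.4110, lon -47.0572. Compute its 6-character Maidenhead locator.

GQ64lj

Shift to the Maidenhead origin (180°W, 90°S): lon 132.9428, lat 164.4110.
Field (20°×10°, letters A–R): 132.9428/20 → 6 → G, 164.4110/10 → 16 → Q; chars GQ.
Square (2°×1°, digits 0–9): 12.9428/2 → 6, 4.4110/1 → 4; chars 64.
Subsquare (5′×2.5′, letters a–x): 0.9428/0.0833333 → 11 → l, 0.4110/0.0416667 → 9 → j; chars lj.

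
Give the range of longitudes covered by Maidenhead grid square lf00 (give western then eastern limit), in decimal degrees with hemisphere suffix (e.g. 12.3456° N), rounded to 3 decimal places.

Field L=11, F=5: +11·20° lon, +5·10° lat → SW at lon 40°, lat -40°.
Square 0, 0: +0·2° lon, +0·1° lat → SW at lon 40°, lat -40°.
Cell spans 2° lon × 1° lat.
west 40.000° E, east 42.000° E.

40.000° E, 42.000° E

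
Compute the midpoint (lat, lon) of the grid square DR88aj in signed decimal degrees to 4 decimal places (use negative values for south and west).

Field D=3, R=17: +3·20° lon, +17·10° lat → SW at lon -120°, lat 80°.
Square 8, 8: +8·2° lon, +8·1° lat → SW at lon -104°, lat 88°.
Subsquare a=0, j=9: +0·0.0833333° lon, +9·0.0416667° lat → SW at lon -104°, lat 88.375°.
Cell spans 0.0833333° lon × 0.0416667° lat. Centre is SW corner plus half of each.
latitude 88.3958, longitude -103.9583.

88.3958, -103.9583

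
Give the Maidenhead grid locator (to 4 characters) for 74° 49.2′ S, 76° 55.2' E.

MB85

Shift to the Maidenhead origin (180°W, 90°S): lon 256.92, lat 15.18.
Field: 256.92/20 → 12 → M, 15.18/10 → 1 → B; chars MB.
Square: 16.92/2 → 8, 5.18/1 → 5; chars 85.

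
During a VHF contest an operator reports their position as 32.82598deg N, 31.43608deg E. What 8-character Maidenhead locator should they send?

KM52rt28

Offset from 180°W / 90°S: lon 211.43608°, lat 122.82598°.
Field: lon ⌊211.43608/20⌋ = 10 → K; lat ⌊122.82598/10⌋ = 12 → M.
Square: lon ⌊11.43608/2⌋ = 5; lat ⌊2.82598/1⌋ = 2.
Subsquare: lon ⌊1.43608/0.0833333⌋ = 17 → r; lat ⌊0.82598/0.0416667⌋ = 19 → t.
Extended square: lon ⌊0.01941/0.00833333⌋ = 2; lat ⌊0.03431/0.00416667⌋ = 8.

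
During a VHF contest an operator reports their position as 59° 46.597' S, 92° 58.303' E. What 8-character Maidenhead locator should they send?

ND60lf63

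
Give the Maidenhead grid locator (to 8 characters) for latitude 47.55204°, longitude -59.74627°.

GN07dn02

Offset from 180°W / 90°S: lon 120.25373°, lat 137.55204°.
Field (20°×10°, letters A–R): 120.25373/20 → 6 → G, 137.55204/10 → 13 → N; chars GN.
Square (2°×1°, digits 0–9): 0.25373/2 → 0, 7.55204/1 → 7; chars 07.
Subsquare (5′×2.5′, letters a–x): 0.25373/0.0833333 → 3 → d, 0.55204/0.0416667 → 13 → n; chars dn.
Extended square (30″×15″, digits 0–9): 0.00373/0.00833333 → 0, 0.01037/0.00416667 → 2; chars 02.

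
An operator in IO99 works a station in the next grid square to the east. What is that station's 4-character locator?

JO09

Longitude square 9; +1 → 10, wraps to 0, carry into field.
Longitude field I = 8; +1 → 9 = J.
The latitude characters are unchanged.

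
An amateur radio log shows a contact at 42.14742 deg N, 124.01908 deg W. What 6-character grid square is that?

Offset from 180°W / 90°S: lon 55.9809°, lat 132.1474°.
Field: lon ⌊55.9809/20⌋ = 2 → C; lat ⌊132.1474/10⌋ = 13 → N.
Square: lon ⌊15.9809/2⌋ = 7; lat ⌊2.1474/1⌋ = 2.
Subsquare: lon ⌊1.9809/0.0833333⌋ = 23 → x; lat ⌊0.1474/0.0416667⌋ = 3 → d.

CN72xd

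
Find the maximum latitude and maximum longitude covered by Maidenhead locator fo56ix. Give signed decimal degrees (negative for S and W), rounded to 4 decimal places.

57.0000, -69.2500

Field F=5, O=14: +5·20° lon, +14·10° lat → SW at lon -80°, lat 50°.
Square 5, 6: +5·2° lon, +6·1° lat → SW at lon -70°, lat 56°.
Subsquare i=8, x=23: +8·0.0833333° lon, +23·0.0416667° lat → SW at lon -69.3333°, lat 56.9583°.
Cell spans 0.0833333° lon × 0.0416667° lat. NE corner is SW corner plus one full cell.
latitude 57.0000, longitude -69.2500.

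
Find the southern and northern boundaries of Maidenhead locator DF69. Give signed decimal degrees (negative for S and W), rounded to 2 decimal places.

-31.00, -30.00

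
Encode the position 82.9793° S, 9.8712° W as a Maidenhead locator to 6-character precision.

IA57ba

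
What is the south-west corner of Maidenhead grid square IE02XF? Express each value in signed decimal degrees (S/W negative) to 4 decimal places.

-47.7917, -18.0833

Field I=8, E=4: +8·20° lon, +4·10° lat → SW at lon -20°, lat -50°.
Square 0, 2: +0·2° lon, +2·1° lat → SW at lon -20°, lat -48°.
Subsquare x=23, f=5: +23·0.0833333° lon, +5·0.0416667° lat → SW at lon -18.0833°, lat -47.7917°.
latitude -47.7917, longitude -18.0833.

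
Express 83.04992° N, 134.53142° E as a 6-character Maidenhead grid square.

Shift to the Maidenhead origin (180°W, 90°S): lon 314.5314, lat 173.0499.
Field: 314.5314/20 → 15 → P, 173.0499/10 → 17 → R; chars PR.
Square: 14.5314/2 → 7, 3.0499/1 → 3; chars 73.
Subsquare: 0.5314/0.0833333 → 6 → g, 0.0499/0.0416667 → 1 → b; chars gb.

PR73gb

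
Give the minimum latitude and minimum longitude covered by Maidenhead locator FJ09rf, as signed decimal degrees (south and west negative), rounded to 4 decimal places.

9.2083, -78.5833

Field F=5, J=9: +5·20° lon, +9·10° lat → SW at lon -80°, lat 0°.
Square 0, 9: +0·2° lon, +9·1° lat → SW at lon -80°, lat 9°.
Subsquare r=17, f=5: +17·0.0833333° lon, +5·0.0416667° lat → SW at lon -78.5833°, lat 9.20833°.
latitude 9.2083, longitude -78.5833.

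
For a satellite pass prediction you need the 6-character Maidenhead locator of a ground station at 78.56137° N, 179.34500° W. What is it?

AQ08hn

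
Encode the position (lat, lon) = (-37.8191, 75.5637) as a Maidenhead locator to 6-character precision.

Add 180° to longitude and 90° to latitude: 255.5637, 52.1809.
Field: 255.5637/20 → 12 → M, 52.1809/10 → 5 → F; chars MF.
Square: 15.5637/2 → 7, 2.1809/1 → 2; chars 72.
Subsquare: 1.5637/0.0833333 → 18 → s, 0.1809/0.0416667 → 4 → e; chars se.

MF72se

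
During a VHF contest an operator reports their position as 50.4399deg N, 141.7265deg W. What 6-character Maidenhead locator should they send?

Add 180° to longitude and 90° to latitude: 38.2735, 140.4399.
Field: lon ⌊38.2735/20⌋ = 1 → B; lat ⌊140.4399/10⌋ = 14 → O.
Square: lon ⌊18.2735/2⌋ = 9; lat ⌊0.4399/1⌋ = 0.
Subsquare: lon ⌊0.2735/0.0833333⌋ = 3 → d; lat ⌊0.4399/0.0416667⌋ = 10 → k.

BO90dk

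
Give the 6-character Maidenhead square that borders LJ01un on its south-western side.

LJ01tm

Longitude subsquare u = 20; −1 → 19 = t.
Latitude subsquare n = 13; −1 → 12 = m.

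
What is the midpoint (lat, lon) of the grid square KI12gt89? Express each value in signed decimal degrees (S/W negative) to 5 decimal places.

Field K=10, I=8: +10·20° lon, +8·10° lat → SW at lon 20°, lat -10°.
Square 1, 2: +1·2° lon, +2·1° lat → SW at lon 22°, lat -8°.
Subsquare g=6, t=19: +6·0.0833333° lon, +19·0.0416667° lat → SW at lon 22.5°, lat -7.20833°.
Extended square 8, 9: +8·0.00833333° lon, +9·0.00416667° lat → SW at lon 22.5667°, lat -7.17083°.
Cell spans 0.00833333° lon × 0.00416667° lat. Centre is SW corner plus half of each.
latitude -7.16875, longitude 22.57083.

-7.16875, 22.57083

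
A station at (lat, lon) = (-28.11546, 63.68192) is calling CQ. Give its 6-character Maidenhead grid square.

MG11uv

Offset from 180°W / 90°S: lon 243.6819°, lat 61.8845°.
Field: 243.6819/20 → 12 → M, 61.8845/10 → 6 → G; chars MG.
Square: 3.6819/2 → 1, 1.8845/1 → 1; chars 11.
Subsquare: 1.6819/0.0833333 → 20 → u, 0.8845/0.0416667 → 21 → v; chars uv.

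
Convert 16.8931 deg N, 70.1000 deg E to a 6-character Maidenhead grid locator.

Offset from 180°W / 90°S: lon 250.1000°, lat 106.8931°.
Field: 250.1000/20 → 12 → M, 106.8931/10 → 10 → K; chars MK.
Square: 10.1000/2 → 5, 6.8931/1 → 6; chars 56.
Subsquare: 0.1000/0.0833333 → 1 → b, 0.8931/0.0416667 → 21 → v; chars bv.

MK56bv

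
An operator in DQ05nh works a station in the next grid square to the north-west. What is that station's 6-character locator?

DQ05mi

Longitude subsquare n = 13; −1 → 12 = m.
Latitude subsquare h = 7; +1 → 8 = i.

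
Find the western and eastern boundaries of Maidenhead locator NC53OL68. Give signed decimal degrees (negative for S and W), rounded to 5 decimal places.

Field N=13, C=2: +13·20° lon, +2·10° lat → SW at lon 80°, lat -70°.
Square 5, 3: +5·2° lon, +3·1° lat → SW at lon 90°, lat -67°.
Subsquare o=14, l=11: +14·0.0833333° lon, +11·0.0416667° lat → SW at lon 91.1667°, lat -66.5417°.
Extended square 6, 8: +6·0.00833333° lon, +8·0.00416667° lat → SW at lon 91.2167°, lat -66.5083°.
Cell spans 0.00833333° lon × 0.00416667° lat.
west 91.21667, east 91.22500.

91.21667, 91.22500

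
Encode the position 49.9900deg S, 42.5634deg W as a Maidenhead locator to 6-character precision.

GE80ra

Shift to the Maidenhead origin (180°W, 90°S): lon 137.4366, lat 40.0100.
Field: 137.4366/20 → 6 → G, 40.0100/10 → 4 → E; chars GE.
Square: 17.4366/2 → 8, 0.0100/1 → 0; chars 80.
Subsquare: 1.4366/0.0833333 → 17 → r, 0.0100/0.0416667 → 0 → a; chars ra.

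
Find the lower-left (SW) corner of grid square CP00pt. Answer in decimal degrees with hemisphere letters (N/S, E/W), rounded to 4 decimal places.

Field C=2, P=15: +2·20° lon, +15·10° lat → SW at lon -140°, lat 60°.
Square 0, 0: +0·2° lon, +0·1° lat → SW at lon -140°, lat 60°.
Subsquare p=15, t=19: +15·0.0833333° lon, +19·0.0416667° lat → SW at lon -138.75°, lat 60.7917°.
latitude 60.7917° N, longitude 138.7500° W.

60.7917° N, 138.7500° W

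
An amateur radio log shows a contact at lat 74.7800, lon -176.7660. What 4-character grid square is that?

AQ14

Offset from 180°W / 90°S: lon 3.23°, lat 164.78°.
Field: 3.23/20 → 0 → A, 164.78/10 → 16 → Q; chars AQ.
Square: 3.23/2 → 1, 4.78/1 → 4; chars 14.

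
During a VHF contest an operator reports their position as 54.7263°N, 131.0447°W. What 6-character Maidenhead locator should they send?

Offset from 180°W / 90°S: lon 48.9553°, lat 144.7263°.
Field (20°×10°, letters A–R): 48.9553/20 → 2 → C, 144.7263/10 → 14 → O; chars CO.
Square (2°×1°, digits 0–9): 8.9553/2 → 4, 4.7263/1 → 4; chars 44.
Subsquare (5′×2.5′, letters a–x): 0.9553/0.0833333 → 11 → l, 0.7263/0.0416667 → 17 → r; chars lr.

CO44lr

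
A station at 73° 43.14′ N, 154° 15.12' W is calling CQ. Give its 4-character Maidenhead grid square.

Shift to the Maidenhead origin (180°W, 90°S): lon 25.75, lat 163.72.
Field (20°×10°, letters A–R): 25.75/20 → 1 → B, 163.72/10 → 16 → Q; chars BQ.
Square (2°×1°, digits 0–9): 5.75/2 → 2, 3.72/1 → 3; chars 23.

BQ23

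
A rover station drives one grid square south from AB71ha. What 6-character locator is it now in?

Latitude subsquare a = 0; −1 → -1, wraps to 23 = x, carry into square.
Latitude square 1; −1 → 0.
The longitude characters are unchanged.

AB70hx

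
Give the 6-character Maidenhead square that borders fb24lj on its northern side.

Latitude subsquare j = 9; +1 → 10 = k.
The longitude characters are unchanged.

FB24lk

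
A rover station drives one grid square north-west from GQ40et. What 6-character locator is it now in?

GQ40du

Longitude subsquare e = 4; −1 → 3 = d.
Latitude subsquare t = 19; +1 → 20 = u.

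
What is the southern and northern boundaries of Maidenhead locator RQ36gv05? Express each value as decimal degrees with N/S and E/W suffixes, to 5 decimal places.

76.89583° N, 76.90000° N

Field R=17, Q=16: +17·20° lon, +16·10° lat → SW at lon 160°, lat 70°.
Square 3, 6: +3·2° lon, +6·1° lat → SW at lon 166°, lat 76°.
Subsquare g=6, v=21: +6·0.0833333° lon, +21·0.0416667° lat → SW at lon 166.5°, lat 76.875°.
Extended square 0, 5: +0·0.00833333° lon, +5·0.00416667° lat → SW at lon 166.5°, lat 76.8958°.
Cell spans 0.00833333° lon × 0.00416667° lat.
south 76.89583° N, north 76.90000° N.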